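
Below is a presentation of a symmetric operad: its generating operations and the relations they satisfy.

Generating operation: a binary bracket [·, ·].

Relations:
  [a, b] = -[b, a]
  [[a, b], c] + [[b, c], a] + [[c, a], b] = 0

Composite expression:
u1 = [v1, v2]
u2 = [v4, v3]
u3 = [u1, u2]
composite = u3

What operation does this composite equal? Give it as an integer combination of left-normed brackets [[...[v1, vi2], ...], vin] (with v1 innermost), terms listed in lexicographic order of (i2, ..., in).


-[[[v1, v2], v3], v4] + [[[v1, v2], v4], v3]


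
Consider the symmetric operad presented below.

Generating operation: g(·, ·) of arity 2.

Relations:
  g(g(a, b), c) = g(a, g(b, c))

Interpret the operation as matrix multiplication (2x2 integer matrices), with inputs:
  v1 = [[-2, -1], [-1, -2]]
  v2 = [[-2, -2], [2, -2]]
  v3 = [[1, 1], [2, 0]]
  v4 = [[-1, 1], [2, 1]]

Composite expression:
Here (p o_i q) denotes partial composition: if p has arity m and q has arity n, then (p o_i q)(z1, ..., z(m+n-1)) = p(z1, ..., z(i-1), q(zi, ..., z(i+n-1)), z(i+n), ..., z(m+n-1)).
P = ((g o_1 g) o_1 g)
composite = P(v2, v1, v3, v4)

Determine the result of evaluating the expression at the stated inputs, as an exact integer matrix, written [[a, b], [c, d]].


[[-6, 24], [-6, 0]]


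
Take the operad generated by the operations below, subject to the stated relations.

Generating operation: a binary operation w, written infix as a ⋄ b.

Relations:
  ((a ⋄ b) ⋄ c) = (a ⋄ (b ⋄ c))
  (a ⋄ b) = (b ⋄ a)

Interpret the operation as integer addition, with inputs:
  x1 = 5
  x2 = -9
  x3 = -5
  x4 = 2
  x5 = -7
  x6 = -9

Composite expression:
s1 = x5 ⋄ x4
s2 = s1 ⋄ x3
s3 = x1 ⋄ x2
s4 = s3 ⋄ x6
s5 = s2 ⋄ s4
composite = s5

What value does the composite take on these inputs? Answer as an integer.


-23

(x5 ⋄ x4) = -5
((x5 ⋄ x4) ⋄ x3) = -10
(x1 ⋄ x2) = -4
((x1 ⋄ x2) ⋄ x6) = -13
(((x5 ⋄ x4) ⋄ x3) ⋄ ((x1 ⋄ x2) ⋄ x6)) = -23


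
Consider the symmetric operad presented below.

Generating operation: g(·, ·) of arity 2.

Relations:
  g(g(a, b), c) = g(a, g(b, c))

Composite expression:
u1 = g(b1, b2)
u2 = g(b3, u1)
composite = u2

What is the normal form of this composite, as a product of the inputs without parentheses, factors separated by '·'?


b3 · b1 · b2

All parenthesizations of g agree; list the b-inputs left to right.
g(b1, b2) linearizes to b1 · b2
g(b3, g(b1, b2)) linearizes to b3 · b1 · b2


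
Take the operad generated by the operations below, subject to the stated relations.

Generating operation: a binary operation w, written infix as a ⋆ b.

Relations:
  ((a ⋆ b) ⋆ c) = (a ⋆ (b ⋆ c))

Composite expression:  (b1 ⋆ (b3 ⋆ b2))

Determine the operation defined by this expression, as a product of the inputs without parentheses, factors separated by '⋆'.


The w-tree's shape is irrelevant; the b-reading-order decides.
(b3 ⋆ b2) unparenthesizes to b3 ⋆ b2
(b1 ⋆ (b3 ⋆ b2)) unparenthesizes to b1 ⋆ b3 ⋆ b2

b1 ⋆ b3 ⋆ b2


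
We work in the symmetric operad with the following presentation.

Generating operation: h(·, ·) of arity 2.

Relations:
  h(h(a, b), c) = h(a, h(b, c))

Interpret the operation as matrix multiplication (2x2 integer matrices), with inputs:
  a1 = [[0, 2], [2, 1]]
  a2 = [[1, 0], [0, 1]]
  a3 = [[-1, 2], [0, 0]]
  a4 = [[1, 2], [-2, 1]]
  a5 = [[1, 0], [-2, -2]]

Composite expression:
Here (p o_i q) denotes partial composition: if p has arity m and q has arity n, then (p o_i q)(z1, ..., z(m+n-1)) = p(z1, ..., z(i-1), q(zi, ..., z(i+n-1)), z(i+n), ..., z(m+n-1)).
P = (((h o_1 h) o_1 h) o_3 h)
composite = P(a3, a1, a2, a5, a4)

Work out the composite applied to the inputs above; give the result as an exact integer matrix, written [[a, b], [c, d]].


h(a3, a1) = [[4, 0], [0, 0]]
h(a2, a5) = [[1, 0], [-2, -2]]
h(h(a3, a1), h(a2, a5)) = [[4, 0], [0, 0]]
h(h(h(a3, a1), h(a2, a5)), a4) = [[4, 8], [0, 0]]

[[4, 8], [0, 0]]


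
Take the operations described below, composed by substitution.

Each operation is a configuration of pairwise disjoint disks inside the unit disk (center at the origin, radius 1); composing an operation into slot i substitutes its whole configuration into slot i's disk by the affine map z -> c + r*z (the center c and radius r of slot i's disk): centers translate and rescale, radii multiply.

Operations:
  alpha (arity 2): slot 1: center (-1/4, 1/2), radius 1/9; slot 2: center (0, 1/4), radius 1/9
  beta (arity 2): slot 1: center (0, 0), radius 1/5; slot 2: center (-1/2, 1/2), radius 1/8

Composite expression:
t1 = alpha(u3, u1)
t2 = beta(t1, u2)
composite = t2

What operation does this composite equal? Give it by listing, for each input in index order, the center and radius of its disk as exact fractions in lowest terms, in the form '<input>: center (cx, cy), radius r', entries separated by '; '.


u1: center (0, 1/20), radius 1/45; u2: center (-1/2, 1/2), radius 1/8; u3: center (-1/20, 1/10), radius 1/45

Only the slot chain above each u matters under beta; compose those maps.
u3: after 2 affine steps, its disk has center (-1/20, 1/10), radius 1/45
u1: after 2 affine steps, its disk has center (0, 1/20), radius 1/45
u2: after 1 affine step, its disk has center (-1/2, 1/2), radius 1/8


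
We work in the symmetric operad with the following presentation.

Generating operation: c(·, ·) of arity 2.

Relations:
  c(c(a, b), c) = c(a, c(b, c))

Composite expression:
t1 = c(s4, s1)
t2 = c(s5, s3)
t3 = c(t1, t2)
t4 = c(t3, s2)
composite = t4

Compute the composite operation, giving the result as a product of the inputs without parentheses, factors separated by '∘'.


s4 ∘ s1 ∘ s5 ∘ s3 ∘ s2

Every regrouping of c is equal, so read the s-inputs in written order.
c(s4, s1) linearizes to s4 ∘ s1
c(s5, s3) linearizes to s5 ∘ s3
c(c(s4, s1), c(s5, s3)) linearizes to s4 ∘ s1 ∘ s5 ∘ s3
c(c(c(s4, s1), c(s5, s3)), s2) linearizes to s4 ∘ s1 ∘ s5 ∘ s3 ∘ s2


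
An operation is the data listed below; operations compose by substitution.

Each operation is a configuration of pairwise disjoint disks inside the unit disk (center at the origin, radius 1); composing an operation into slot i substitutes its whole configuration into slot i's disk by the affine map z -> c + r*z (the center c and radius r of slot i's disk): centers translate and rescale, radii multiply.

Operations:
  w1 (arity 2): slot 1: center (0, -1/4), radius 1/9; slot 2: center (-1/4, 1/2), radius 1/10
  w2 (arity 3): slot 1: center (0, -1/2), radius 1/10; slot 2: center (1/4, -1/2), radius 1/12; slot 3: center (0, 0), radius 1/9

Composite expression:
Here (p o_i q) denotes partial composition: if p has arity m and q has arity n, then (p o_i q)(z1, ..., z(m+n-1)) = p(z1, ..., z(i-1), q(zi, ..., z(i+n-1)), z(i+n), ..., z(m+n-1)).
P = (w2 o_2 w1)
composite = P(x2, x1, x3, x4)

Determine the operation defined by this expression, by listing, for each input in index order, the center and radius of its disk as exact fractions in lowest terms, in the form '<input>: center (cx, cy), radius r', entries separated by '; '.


Each x-disk chains the slot maps above it in w2; radii multiply.
input x2: applying the 1 nested substitution gives center (0, -1/2), radius 1/10
input x1: applying the 2 nested substitutions gives center (1/4, -25/48), radius 1/108
input x3: applying the 2 nested substitutions gives center (11/48, -11/24), radius 1/120
input x4: applying the 1 nested substitution gives center (0, 0), radius 1/9

x1: center (1/4, -25/48), radius 1/108; x2: center (0, -1/2), radius 1/10; x3: center (11/48, -11/24), radius 1/120; x4: center (0, 0), radius 1/9


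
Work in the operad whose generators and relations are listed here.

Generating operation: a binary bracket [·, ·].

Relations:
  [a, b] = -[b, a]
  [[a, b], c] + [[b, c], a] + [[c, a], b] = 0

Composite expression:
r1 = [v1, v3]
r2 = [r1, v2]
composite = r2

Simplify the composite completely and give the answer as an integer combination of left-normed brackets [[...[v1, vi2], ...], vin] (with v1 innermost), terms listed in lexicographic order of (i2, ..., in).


[[v1, v3], v2]

Left-normed coefficients sit on the v1-initial expansion words.
Composite bracket: [[v1, v3], v2]
Full expansion: 4 signed words from ab - ba (2^2 = 4).
Collect the words opening with v1:
  v1v3v2 (sign +1) contributes +[[v1, v3], v2]


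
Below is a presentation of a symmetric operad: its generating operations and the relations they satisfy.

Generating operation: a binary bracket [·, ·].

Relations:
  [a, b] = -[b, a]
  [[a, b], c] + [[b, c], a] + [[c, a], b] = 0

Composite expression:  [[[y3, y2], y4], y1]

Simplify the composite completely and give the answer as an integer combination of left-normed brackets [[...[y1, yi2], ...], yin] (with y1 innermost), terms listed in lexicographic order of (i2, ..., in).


[[[y1, y2], y3], y4] - [[[y1, y3], y2], y4] - [[[y1, y4], y2], y3] + [[[y1, y4], y3], y2]

Skip Jacobi rewriting: expand, keep y1-initial words, read off terms.
Composite bracket: [[[y3, y2], y4], y1]
Full expansion: 8 signed words from ab - ba (2^3 = 8).
Collect the words opening with y1:
  y1y2y3y4 appears with sign +1, giving the term +[[[y1, y2], y3], y4]
  y1y3y2y4 appears with sign -1, giving the term -[[[y1, y3], y2], y4]
  y1y4y2y3 appears with sign -1, giving the term -[[[y1, y4], y2], y3]
  y1y4y3y2 appears with sign +1, giving the term +[[[y1, y4], y3], y2]


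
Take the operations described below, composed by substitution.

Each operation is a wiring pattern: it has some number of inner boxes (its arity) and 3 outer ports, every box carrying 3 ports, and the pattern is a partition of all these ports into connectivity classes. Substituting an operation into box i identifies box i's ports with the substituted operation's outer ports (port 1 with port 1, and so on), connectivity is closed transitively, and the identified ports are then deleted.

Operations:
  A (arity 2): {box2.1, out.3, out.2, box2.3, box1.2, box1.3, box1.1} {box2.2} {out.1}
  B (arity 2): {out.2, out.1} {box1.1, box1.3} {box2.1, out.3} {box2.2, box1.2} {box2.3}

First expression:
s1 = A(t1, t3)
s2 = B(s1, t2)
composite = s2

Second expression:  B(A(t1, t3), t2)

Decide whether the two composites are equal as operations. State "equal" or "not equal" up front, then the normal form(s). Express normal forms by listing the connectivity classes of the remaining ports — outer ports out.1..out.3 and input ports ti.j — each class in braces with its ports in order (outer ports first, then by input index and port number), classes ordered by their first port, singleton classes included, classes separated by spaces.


equal; both compose to {out.1, out.2} {out.3, t2.1} {t1.1, t1.2, t1.3, t2.2, t3.1, t3.3} {t2.3} {t3.2}

The first expression, normalized: {out.1, out.2} {out.3, t2.1} {t1.1, t1.2, t1.3, t2.2, t3.1, t3.3} {t2.3} {t3.2}
The second expression, normalized: {out.1, out.2} {out.3, t2.1} {t1.1, t1.2, t1.3, t2.2, t3.1, t3.3} {t2.3} {t3.2}
The forms coincide; equal.


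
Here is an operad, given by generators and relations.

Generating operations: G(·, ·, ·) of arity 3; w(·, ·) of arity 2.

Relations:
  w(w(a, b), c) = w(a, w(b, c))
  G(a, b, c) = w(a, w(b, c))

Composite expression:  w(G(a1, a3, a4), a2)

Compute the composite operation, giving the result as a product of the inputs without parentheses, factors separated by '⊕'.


All parenthesizations of w agree; list the a-inputs left to right.
G(a1, a3, a4) spells out as a1 ⊕ a3 ⊕ a4
w(G(a1, a3, a4), a2) spells out as a1 ⊕ a3 ⊕ a4 ⊕ a2

a1 ⊕ a3 ⊕ a4 ⊕ a2


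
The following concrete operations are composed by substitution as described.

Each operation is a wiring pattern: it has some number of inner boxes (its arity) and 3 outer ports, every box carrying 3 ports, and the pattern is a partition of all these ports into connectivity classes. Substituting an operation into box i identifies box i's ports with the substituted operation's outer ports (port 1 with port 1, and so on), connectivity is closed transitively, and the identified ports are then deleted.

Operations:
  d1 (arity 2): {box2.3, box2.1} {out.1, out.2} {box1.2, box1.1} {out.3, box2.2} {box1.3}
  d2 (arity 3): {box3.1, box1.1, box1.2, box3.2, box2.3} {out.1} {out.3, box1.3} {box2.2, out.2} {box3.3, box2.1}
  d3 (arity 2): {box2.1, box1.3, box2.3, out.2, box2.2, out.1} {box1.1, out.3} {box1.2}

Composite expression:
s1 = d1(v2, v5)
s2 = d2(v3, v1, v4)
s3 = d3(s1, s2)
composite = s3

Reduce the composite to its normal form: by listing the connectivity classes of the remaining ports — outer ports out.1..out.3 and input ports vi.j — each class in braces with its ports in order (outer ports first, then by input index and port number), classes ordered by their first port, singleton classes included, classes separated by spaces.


{out.1, out.2, v1.2, v3.3, v5.2} {out.3} {v1.1, v4.3} {v1.3, v3.1, v3.2, v4.1, v4.2} {v2.1, v2.2} {v2.3} {v5.1, v5.3}

Reachability decides: close wires over d3-identified ports.
stage d1: inputs (v2, v5), connectivity {out.1, out.2} {out.3, v5.2} {v2.1, v2.2} {v2.3} {v5.1, v5.3}, out.j its boundary
stage d2: inputs (v3, v1, v4), connectivity {out.1} {out.2, v1.2} {out.3, v3.3} {v1.1, v4.3} {v1.3, v3.1, v3.2, v4.1, v4.2}, out.j its boundary
stage d3: inputs (v2, v5, v3, v1, v4), connectivity {out.1, out.2, v1.2, v3.3, v5.2} {out.3} {v1.1, v4.3} {v1.3, v3.1, v3.2, v4.1, v4.2} {v2.1, v2.2} {v2.3} {v5.1, v5.3}, out.j its boundary


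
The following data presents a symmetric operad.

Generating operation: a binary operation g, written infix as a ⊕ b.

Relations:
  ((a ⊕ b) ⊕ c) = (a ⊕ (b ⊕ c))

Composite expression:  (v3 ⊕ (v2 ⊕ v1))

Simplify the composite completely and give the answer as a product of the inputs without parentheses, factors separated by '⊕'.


v3 ⊕ v2 ⊕ v1

The g-tree's shape is irrelevant; the v-reading-order decides.
(v2 ⊕ v1) reduces to v2 ⊕ v1
(v3 ⊕ (v2 ⊕ v1)) reduces to v3 ⊕ v2 ⊕ v1


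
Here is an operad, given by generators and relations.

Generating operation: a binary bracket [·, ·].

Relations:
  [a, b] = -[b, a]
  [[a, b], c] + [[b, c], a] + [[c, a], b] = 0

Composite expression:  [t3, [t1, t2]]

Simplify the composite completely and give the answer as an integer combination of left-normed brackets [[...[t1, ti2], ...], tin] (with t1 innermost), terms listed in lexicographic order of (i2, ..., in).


-[[t1, t2], t3]

Expand each bracket as ab - ba; the t1-initial words give the coefficients.
Composite bracket: [t3, [t1, t2]]
Under [a, b] = ab - ba we get 4 signed associative words (2^2 = 4).
Only words starting with t1 matter:
  the word t1t2t3 carries sign -1 and contributes -[[t1, t2], t3]


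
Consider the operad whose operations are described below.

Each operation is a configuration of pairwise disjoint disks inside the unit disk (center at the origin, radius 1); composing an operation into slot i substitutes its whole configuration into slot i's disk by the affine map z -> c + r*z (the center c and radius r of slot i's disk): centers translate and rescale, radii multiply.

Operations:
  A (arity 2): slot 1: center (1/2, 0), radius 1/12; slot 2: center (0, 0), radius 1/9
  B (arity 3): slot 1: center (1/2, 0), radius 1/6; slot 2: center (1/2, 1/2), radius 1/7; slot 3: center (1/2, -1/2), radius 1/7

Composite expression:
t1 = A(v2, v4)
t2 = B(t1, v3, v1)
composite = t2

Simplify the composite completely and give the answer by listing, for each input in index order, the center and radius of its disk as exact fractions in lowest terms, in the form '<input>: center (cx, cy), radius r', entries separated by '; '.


v1: center (1/2, -1/2), radius 1/7; v2: center (7/12, 0), radius 1/72; v3: center (1/2, 1/2), radius 1/7; v4: center (1/2, 0), radius 1/54

Nesting under B composes maps z -> c + r*z down each v-path.
v2: after 2 affine steps, its disk has center (7/12, 0), radius 1/72
v4: after 2 affine steps, its disk has center (1/2, 0), radius 1/54
v3: after 1 affine step, its disk has center (1/2, 1/2), radius 1/7
v1: after 1 affine step, its disk has center (1/2, -1/2), radius 1/7


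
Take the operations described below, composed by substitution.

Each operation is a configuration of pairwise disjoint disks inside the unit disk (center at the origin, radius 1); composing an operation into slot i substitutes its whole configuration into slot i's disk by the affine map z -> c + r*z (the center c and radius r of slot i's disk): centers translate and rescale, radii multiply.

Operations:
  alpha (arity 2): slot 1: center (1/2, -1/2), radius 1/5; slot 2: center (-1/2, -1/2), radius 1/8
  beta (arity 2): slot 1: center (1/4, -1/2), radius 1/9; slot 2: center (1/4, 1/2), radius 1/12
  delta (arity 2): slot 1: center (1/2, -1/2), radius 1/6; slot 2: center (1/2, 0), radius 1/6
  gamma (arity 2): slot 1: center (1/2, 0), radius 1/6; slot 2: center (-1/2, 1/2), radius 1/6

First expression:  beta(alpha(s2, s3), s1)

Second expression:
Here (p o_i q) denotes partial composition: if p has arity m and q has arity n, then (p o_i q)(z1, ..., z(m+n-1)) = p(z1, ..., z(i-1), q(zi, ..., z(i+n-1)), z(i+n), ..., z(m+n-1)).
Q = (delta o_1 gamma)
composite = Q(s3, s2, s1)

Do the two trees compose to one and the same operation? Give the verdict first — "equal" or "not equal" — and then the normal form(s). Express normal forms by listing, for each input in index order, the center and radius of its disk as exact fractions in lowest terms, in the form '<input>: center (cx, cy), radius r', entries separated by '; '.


not equal; first: s1: center (1/4, 1/2), radius 1/12; s2: center (11/36, -5/9), radius 1/45; s3: center (7/36, -5/9), radius 1/72; second: s1: center (1/2, 0), radius 1/6; s2: center (5/12, -5/12), radius 1/36; s3: center (7/12, -1/2), radius 1/36

In normal form, the first expression is s1: center (1/4, 1/2), radius 1/12; s2: center (11/36, -5/9), radius 1/45; s3: center (7/36, -5/9), radius 1/72
In normal form, the second expression is s1: center (1/2, 0), radius 1/6; s2: center (5/12, -5/12), radius 1/36; s3: center (7/12, -1/2), radius 1/36
Distinct normal forms: not equal.


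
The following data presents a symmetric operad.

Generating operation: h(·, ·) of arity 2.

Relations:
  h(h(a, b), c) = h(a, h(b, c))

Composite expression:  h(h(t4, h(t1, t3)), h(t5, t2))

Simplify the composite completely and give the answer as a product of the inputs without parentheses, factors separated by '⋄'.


Under associativity of h, the answer is the t's in reading order.
h(t1, t3) flattens to t1 ⋄ t3
h(t4, h(t1, t3)) flattens to t4 ⋄ t1 ⋄ t3
h(t5, t2) flattens to t5 ⋄ t2
h(h(t4, h(t1, t3)), h(t5, t2)) flattens to t4 ⋄ t1 ⋄ t3 ⋄ t5 ⋄ t2

t4 ⋄ t1 ⋄ t3 ⋄ t5 ⋄ t2


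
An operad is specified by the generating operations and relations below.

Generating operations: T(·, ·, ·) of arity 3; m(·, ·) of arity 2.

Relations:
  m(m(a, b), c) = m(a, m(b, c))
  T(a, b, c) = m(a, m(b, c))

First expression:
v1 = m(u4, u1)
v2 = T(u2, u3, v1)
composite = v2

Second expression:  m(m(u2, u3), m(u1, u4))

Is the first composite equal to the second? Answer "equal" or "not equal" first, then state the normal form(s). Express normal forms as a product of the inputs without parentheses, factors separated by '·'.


The first expression reduces to u2 · u3 · u4 · u1
The second expression reduces to u2 · u3 · u1 · u4
The forms do not match — not equal.

not equal; first: u2 · u3 · u4 · u1; second: u2 · u3 · u1 · u4


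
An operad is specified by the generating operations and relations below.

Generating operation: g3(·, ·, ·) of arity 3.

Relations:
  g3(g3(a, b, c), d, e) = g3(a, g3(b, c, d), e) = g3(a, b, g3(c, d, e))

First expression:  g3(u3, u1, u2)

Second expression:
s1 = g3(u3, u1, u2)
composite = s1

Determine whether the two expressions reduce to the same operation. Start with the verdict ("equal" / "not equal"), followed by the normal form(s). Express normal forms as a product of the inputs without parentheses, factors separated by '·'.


In normal form, the first expression is u3 · u1 · u2
In normal form, the second expression is u3 · u1 · u2
One common form — equal.

equal: each reduces to u3 · u1 · u2


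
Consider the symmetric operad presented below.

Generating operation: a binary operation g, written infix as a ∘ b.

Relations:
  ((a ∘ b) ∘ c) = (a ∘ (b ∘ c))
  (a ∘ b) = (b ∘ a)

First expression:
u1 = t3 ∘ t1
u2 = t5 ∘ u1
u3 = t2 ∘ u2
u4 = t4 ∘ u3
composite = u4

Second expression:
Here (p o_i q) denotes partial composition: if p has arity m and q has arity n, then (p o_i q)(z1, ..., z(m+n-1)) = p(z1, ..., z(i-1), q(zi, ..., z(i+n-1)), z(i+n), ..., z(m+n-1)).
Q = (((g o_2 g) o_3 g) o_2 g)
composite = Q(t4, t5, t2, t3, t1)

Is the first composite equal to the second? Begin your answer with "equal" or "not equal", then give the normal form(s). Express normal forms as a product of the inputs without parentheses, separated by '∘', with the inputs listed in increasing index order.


The first expression reduces to t1 ∘ t2 ∘ t3 ∘ t4 ∘ t5
The second expression reduces to t1 ∘ t2 ∘ t3 ∘ t4 ∘ t5
The normal forms match — equal.

equal — both sides give t1 ∘ t2 ∘ t3 ∘ t4 ∘ t5


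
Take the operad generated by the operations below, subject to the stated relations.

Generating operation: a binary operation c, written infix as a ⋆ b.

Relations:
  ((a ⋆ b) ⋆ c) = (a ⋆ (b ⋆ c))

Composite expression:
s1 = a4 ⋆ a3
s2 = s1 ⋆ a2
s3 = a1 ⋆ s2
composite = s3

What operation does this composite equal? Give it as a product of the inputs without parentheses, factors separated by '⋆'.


a1 ⋆ a4 ⋆ a3 ⋆ a2

The c-tree's shape is irrelevant; the a-reading-order decides.
(a4 ⋆ a3) unparenthesizes to a4 ⋆ a3
((a4 ⋆ a3) ⋆ a2) unparenthesizes to a4 ⋆ a3 ⋆ a2
(a1 ⋆ ((a4 ⋆ a3) ⋆ a2)) unparenthesizes to a1 ⋆ a4 ⋆ a3 ⋆ a2


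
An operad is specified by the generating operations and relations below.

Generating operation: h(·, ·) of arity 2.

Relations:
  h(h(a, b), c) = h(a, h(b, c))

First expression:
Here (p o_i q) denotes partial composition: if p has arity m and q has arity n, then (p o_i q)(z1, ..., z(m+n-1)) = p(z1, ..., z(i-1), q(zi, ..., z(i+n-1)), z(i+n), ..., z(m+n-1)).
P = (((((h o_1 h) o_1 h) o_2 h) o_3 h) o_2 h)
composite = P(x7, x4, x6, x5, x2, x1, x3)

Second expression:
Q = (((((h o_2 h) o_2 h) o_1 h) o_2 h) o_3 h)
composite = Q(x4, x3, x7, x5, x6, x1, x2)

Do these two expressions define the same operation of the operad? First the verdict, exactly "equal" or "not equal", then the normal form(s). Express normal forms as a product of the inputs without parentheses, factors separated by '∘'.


not equal: they reduce to x7 ∘ x4 ∘ x6 ∘ x5 ∘ x2 ∘ x1 ∘ x3 and x4 ∘ x3 ∘ x7 ∘ x5 ∘ x6 ∘ x1 ∘ x2

The first expression reduces to x7 ∘ x4 ∘ x6 ∘ x5 ∘ x2 ∘ x1 ∘ x3
The second expression reduces to x4 ∘ x3 ∘ x7 ∘ x5 ∘ x6 ∘ x1 ∘ x2
Distinct normal forms: not equal.


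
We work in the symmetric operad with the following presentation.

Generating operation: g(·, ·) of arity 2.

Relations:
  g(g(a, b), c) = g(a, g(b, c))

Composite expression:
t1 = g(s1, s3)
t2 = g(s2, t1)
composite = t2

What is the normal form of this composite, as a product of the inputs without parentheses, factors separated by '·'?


s2 · s1 · s3

Associativity of g dissolves the nesting; only the s-input order survives.
g(s1, s3) spells out as s1 · s3
g(s2, g(s1, s3)) spells out as s2 · s1 · s3


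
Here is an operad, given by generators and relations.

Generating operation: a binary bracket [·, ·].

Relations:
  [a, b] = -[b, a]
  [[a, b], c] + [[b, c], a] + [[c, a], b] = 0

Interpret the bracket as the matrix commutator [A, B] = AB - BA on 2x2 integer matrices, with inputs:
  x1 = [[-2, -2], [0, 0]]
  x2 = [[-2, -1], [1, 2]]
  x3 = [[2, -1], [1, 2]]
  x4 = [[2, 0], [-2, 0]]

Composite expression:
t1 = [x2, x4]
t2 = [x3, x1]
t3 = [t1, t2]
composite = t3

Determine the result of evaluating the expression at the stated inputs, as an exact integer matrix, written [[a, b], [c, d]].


[[-16, -16], [-16, 16]]


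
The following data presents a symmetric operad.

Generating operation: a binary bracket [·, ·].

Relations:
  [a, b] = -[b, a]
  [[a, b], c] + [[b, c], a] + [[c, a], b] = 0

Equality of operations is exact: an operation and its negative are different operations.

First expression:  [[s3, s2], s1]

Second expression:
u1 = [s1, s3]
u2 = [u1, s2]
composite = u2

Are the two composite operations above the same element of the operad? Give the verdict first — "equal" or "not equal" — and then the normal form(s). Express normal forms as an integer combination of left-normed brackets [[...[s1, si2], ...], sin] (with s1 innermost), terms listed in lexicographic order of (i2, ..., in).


not equal — first [[s1, s2], s3] - [[s1, s3], s2], second [[s1, s3], s2]

Normal form of the first expression: [[s1, s2], s3] - [[s1, s3], s2]
Normal form of the second expression: [[s1, s3], s2]
No match — not equal.


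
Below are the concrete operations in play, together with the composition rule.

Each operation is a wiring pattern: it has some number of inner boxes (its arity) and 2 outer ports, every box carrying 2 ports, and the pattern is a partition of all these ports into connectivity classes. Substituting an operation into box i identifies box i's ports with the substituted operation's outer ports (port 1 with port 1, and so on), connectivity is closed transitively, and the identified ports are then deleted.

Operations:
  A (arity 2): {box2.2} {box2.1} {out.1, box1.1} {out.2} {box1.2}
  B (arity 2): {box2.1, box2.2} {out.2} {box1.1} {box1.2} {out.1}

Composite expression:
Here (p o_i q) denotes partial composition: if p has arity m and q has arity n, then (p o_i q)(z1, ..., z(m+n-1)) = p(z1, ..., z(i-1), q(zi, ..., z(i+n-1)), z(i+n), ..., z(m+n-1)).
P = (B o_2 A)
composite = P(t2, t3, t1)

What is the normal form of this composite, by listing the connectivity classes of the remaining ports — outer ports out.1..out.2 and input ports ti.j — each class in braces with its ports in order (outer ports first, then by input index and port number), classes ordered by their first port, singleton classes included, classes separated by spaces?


{out.1} {out.2} {t1.1} {t1.2} {t2.1} {t2.2} {t3.1} {t3.2}

Two ports join when wires chain via B-identified ports.
stage A: inputs (t3, t1), connectivity {out.1, t3.1} {out.2} {t1.1} {t1.2} {t3.2}, out.j its boundary
stage B: inputs (t2, t3, t1), connectivity {out.1} {out.2} {t1.1} {t1.2} {t2.1} {t2.2} {t3.1} {t3.2}, out.j its boundary


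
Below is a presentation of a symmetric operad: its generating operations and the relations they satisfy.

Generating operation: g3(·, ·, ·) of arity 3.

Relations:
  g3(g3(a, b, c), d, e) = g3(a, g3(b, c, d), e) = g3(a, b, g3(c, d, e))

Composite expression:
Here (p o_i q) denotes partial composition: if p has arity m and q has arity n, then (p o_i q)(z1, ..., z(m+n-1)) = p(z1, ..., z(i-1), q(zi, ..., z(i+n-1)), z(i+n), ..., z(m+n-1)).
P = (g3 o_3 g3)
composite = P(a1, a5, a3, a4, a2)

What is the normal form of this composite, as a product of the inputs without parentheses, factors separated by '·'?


a1 · a5 · a3 · a4 · a2

Under associativity of g3, the answer is the a's in reading order.
g3(a3, a4, a2) flattens to a3 · a4 · a2
g3(a1, a5, g3(a3, a4, a2)) flattens to a1 · a5 · a3 · a4 · a2


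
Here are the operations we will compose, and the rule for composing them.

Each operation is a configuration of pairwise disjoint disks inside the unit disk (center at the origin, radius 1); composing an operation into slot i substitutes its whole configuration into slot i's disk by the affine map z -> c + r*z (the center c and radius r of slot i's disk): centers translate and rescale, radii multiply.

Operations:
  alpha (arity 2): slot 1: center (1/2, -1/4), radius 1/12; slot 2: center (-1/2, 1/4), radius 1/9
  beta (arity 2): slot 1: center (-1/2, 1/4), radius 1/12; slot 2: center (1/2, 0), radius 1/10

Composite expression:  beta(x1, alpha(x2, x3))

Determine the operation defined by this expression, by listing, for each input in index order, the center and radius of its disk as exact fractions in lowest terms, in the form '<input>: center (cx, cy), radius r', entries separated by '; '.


Only the slot chain above each x matters under beta; compose those maps.
input x1: applying the 1 nested substitution gives center (-1/2, 1/4), radius 1/12
input x2: applying the 2 nested substitutions gives center (11/20, -1/40), radius 1/120
input x3: applying the 2 nested substitutions gives center (9/20, 1/40), radius 1/90

x1: center (-1/2, 1/4), radius 1/12; x2: center (11/20, -1/40), radius 1/120; x3: center (9/20, 1/40), radius 1/90


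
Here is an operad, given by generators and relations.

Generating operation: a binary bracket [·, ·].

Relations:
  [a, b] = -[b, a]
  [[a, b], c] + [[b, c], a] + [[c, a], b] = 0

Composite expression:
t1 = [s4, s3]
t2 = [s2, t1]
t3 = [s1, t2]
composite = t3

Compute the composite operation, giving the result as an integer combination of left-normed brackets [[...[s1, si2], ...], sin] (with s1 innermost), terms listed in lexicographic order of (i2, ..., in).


Skip Jacobi rewriting: expand, keep s1-initial words, read off terms.
Composite bracket: [s1, [s2, [s4, s3]]]
Applying ab - ba throughout gives 8 signed words (2^3 = 8).
Coefficients come from the s1-initial words:
  s1s2s3s4 appears with sign -1, giving the term -[[[s1, s2], s3], s4]
  s1s2s4s3 appears with sign +1, giving the term +[[[s1, s2], s4], s3]
  s1s3s4s2 appears with sign +1, giving the term +[[[s1, s3], s4], s2]
  s1s4s3s2 appears with sign -1, giving the term -[[[s1, s4], s3], s2]

-[[[s1, s2], s3], s4] + [[[s1, s2], s4], s3] + [[[s1, s3], s4], s2] - [[[s1, s4], s3], s2]


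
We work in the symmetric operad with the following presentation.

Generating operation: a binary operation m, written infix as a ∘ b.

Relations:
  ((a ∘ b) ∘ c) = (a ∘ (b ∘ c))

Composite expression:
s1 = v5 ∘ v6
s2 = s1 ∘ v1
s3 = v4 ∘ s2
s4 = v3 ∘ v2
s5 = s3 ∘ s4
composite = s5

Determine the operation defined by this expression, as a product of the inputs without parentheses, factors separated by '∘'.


v4 ∘ v5 ∘ v6 ∘ v1 ∘ v3 ∘ v2

All parenthesizations of m agree; list the v-inputs left to right.
(v5 ∘ v6) linearizes to v5 ∘ v6
((v5 ∘ v6) ∘ v1) linearizes to v5 ∘ v6 ∘ v1
(v4 ∘ ((v5 ∘ v6) ∘ v1)) linearizes to v4 ∘ v5 ∘ v6 ∘ v1
(v3 ∘ v2) linearizes to v3 ∘ v2
((v4 ∘ ((v5 ∘ v6) ∘ v1)) ∘ (v3 ∘ v2)) linearizes to v4 ∘ v5 ∘ v6 ∘ v1 ∘ v3 ∘ v2


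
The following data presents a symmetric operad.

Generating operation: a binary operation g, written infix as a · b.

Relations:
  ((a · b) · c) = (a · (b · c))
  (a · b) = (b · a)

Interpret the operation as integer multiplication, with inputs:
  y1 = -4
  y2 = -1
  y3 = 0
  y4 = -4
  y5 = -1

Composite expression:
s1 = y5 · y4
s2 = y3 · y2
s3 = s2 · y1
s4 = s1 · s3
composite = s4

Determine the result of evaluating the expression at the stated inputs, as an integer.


0

(y5 · y4) = 4
(y3 · y2) = 0
((y3 · y2) · y1) = 0
((y5 · y4) · ((y3 · y2) · y1)) = 0


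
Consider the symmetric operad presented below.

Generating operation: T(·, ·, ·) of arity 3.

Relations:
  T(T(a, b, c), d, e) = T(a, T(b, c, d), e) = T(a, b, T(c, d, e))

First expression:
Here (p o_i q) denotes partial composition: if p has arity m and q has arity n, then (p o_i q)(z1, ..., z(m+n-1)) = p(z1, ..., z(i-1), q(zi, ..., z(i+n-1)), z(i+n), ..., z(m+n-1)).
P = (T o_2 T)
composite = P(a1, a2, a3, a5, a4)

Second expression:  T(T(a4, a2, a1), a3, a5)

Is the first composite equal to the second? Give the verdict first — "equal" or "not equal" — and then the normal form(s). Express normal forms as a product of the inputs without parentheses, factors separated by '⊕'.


not equal; the first gives a1 ⊕ a2 ⊕ a3 ⊕ a5 ⊕ a4 and the second a4 ⊕ a2 ⊕ a1 ⊕ a3 ⊕ a5

Normal form of the first expression: a1 ⊕ a2 ⊕ a3 ⊕ a5 ⊕ a4
Normal form of the second expression: a4 ⊕ a2 ⊕ a1 ⊕ a3 ⊕ a5
The normal forms differ: not equal.


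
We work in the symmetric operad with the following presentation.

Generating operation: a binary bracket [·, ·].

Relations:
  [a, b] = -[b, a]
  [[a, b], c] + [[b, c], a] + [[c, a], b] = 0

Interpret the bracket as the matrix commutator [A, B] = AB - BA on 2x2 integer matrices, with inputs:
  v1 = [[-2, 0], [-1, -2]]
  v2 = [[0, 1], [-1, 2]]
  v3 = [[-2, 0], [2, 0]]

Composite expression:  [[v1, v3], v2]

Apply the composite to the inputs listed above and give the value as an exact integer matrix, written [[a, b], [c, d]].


[v1, v3] = [[0, 0], [2, 0]]
[[v1, v3], v2] = [[-2, 0], [-4, 2]]

[[-2, 0], [-4, 2]]


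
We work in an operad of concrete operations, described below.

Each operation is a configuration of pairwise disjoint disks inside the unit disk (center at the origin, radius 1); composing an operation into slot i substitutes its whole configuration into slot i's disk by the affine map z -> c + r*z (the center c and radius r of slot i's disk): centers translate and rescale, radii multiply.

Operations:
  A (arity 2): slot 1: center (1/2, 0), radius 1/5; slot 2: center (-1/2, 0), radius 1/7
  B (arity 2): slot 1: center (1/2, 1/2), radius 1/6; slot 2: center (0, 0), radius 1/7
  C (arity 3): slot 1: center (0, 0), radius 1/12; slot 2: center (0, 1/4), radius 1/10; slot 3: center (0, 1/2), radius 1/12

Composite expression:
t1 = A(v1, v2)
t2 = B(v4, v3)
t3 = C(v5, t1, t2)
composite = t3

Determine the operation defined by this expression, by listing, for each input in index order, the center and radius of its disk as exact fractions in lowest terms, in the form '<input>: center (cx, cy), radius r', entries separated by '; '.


v1: center (1/20, 1/4), radius 1/50; v2: center (-1/20, 1/4), radius 1/70; v3: center (0, 1/2), radius 1/84; v4: center (1/24, 13/24), radius 1/72; v5: center (0, 0), radius 1/12


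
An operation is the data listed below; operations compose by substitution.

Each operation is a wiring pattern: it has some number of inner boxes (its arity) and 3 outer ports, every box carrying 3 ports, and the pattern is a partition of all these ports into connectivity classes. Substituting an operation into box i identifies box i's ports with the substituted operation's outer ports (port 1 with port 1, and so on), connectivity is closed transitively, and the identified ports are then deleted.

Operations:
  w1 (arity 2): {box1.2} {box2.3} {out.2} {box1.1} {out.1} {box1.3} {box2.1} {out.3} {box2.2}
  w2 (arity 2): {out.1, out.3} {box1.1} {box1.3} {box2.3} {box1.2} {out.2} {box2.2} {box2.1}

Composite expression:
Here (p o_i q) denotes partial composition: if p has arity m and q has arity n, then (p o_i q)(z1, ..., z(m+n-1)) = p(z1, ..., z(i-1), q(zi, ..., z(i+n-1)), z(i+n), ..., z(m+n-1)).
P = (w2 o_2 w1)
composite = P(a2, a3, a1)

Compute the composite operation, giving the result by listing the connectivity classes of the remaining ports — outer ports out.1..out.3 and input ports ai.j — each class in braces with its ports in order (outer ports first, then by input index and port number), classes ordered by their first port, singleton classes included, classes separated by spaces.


Two ports join when wires chain via w2-identified ports.
composing w1 on (a3, a1), with out.j its own outer ports: {out.1} {out.2} {out.3} {a1.1} {a1.2} {a1.3} {a3.1} {a3.2} {a3.3}
composing w2 on (a2, a3, a1), with out.j its own outer ports: {out.1, out.3} {out.2} {a1.1} {a1.2} {a1.3} {a2.1} {a2.2} {a2.3} {a3.1} {a3.2} {a3.3}

{out.1, out.3} {out.2} {a1.1} {a1.2} {a1.3} {a2.1} {a2.2} {a2.3} {a3.1} {a3.2} {a3.3}


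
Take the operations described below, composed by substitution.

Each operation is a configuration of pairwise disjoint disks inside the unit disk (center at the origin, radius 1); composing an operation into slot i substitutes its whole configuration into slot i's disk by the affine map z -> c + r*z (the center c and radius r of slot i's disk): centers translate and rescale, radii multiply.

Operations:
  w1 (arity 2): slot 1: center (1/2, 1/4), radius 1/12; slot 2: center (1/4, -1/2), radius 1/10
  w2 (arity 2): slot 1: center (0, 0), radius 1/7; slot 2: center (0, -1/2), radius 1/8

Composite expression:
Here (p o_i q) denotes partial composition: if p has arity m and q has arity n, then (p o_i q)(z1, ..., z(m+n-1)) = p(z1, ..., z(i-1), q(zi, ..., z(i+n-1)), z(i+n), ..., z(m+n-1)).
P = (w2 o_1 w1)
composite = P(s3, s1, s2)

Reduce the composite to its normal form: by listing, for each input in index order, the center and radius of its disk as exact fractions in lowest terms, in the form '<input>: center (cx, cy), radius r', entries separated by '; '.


s1: center (1/28, -1/14), radius 1/70; s2: center (0, -1/2), radius 1/8; s3: center (1/14, 1/28), radius 1/84

Follow each s-input down from w2: c' goes to c + r*c', radius to r*r'.
input s3: applying the 2 nested substitutions gives center (1/14, 1/28), radius 1/84
input s1: applying the 2 nested substitutions gives center (1/28, -1/14), radius 1/70
input s2: applying the 1 nested substitution gives center (0, -1/2), radius 1/8


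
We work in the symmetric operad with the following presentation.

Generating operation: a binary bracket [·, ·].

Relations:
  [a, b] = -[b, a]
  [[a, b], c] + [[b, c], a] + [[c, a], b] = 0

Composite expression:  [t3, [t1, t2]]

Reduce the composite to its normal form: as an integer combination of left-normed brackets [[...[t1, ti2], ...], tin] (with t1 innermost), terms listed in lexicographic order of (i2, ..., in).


A multilinear Lie element is pinned by t1-initial words (t1 innermost).
Composite bracket: [t3, [t1, t2]]
Expanding via [a, b] = ab - ba: 4 signed words (2^2 = 4).
Coefficients come from the t1-initial words:
  from t1t2t3, sign -1: term -[[t1, t2], t3]

-[[t1, t2], t3]


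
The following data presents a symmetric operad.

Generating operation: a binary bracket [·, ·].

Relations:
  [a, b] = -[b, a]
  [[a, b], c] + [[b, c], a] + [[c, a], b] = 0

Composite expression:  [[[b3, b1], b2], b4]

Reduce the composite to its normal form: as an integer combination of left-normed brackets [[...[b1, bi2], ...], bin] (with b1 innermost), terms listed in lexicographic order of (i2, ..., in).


-[[[b1, b3], b2], b4]

Skip Jacobi rewriting: expand, keep b1-initial words, read off terms.
Composite bracket: [[[b3, b1], b2], b4]
Each bracket splits as ab - ba, giving 8 signed words (2^3 = 8).
Words beginning with b1 determine it all:
  b1b3b2b4 appears with sign -1, giving the term -[[[b1, b3], b2], b4]


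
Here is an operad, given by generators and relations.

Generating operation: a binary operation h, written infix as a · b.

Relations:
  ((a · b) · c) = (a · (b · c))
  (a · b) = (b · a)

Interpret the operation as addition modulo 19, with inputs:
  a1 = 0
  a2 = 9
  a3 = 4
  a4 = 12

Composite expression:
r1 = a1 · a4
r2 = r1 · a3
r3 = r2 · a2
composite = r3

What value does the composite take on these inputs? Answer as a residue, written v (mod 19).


6 (mod 19)


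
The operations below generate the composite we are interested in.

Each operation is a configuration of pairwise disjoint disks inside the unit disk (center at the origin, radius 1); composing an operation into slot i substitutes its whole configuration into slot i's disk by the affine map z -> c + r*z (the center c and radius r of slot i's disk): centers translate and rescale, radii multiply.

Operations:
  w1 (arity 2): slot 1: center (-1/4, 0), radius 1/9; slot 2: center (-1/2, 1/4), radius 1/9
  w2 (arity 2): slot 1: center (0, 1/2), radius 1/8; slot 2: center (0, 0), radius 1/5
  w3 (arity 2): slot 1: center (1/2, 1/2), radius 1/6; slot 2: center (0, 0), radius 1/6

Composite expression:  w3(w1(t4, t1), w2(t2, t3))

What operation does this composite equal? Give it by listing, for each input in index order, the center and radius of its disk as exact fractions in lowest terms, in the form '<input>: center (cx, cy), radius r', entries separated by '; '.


Below w3, radii multiply path by path; the t-disk centers shift.
tracing t4 down its 2-map path: center (11/24, 1/2), radius 1/54
tracing t1 down its 2-map path: center (5/12, 13/24), radius 1/54
tracing t2 down its 2-map path: center (0, 1/12), radius 1/48
tracing t3 down its 2-map path: center (0, 0), radius 1/30

t1: center (5/12, 13/24), radius 1/54; t2: center (0, 1/12), radius 1/48; t3: center (0, 0), radius 1/30; t4: center (11/24, 1/2), radius 1/54
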